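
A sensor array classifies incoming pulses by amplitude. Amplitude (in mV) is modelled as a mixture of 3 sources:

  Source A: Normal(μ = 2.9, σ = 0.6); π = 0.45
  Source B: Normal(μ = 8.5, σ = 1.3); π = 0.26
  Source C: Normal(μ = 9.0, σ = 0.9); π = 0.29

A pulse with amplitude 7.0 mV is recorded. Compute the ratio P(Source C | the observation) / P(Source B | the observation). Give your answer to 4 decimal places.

Only the two components matter; the odds are (π_i f_i(x)) / (π_j f_j(x)).
Normal densities:
  p_A = (1/(0.6·√(2π)))·exp(−(7.0−2.9)²/(2·0.6²)) = 0.664904·exp(-23.34722) = 4.82158e-11
  p_B = (1/(1.3·√(2π)))·exp(−(7.0−8.5)²/(2·1.3²)) = 0.306879·exp(-0.66568) = 0.157712
  p_C = (1/(0.9·√(2π)))·exp(−(7.0−9.0)²/(2·0.9²)) = 0.443269·exp(-2.46914) = 0.0375263
Posterior odds = (π_C·p_C) / (π_B·p_B) = (0.29·0.0375263) / (0.26·0.157712) = 0.0108826 / 0.0410052 ≈ 0.2654

0.2654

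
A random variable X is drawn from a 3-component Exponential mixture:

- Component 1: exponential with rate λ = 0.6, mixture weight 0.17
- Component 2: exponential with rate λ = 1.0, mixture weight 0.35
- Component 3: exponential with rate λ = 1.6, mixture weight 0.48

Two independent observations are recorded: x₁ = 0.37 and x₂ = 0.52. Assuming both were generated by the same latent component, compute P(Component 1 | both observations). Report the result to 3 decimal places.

Apply Bayes' rule: the posterior for each component is proportional to its prior times its likelihood at x.
Since both observations come from the same component, the likelihood for component k is f_k(x₁)·f_k(x₂).
  f_1 = [0.480549] × [0.439189] = 0.211052
  f_2 = [0.690734] × [0.594521] = 0.410656
  f_3 = [0.885152] × [0.696285] = 0.616318
Unnormalised posteriors:
  π_1·f_1 = 0.17 × 0.211052 = 0.0358788
  π_2·f_2 = 0.35 × 0.410656 = 0.14373
  π_3·f_3 = 0.48 × 0.616318 = 0.295832
Sum: 0.0358788 + 0.14373 + 0.295832 = 0.475441
Responsibility of Component 1: 0.0358788 / 0.475441 ≈ 0.075

0.075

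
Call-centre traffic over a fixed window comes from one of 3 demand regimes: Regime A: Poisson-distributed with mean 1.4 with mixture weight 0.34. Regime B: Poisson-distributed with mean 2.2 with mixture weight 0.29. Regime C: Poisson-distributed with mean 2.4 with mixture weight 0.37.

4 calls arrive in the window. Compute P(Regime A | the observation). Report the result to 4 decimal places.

P(component k | x) = w_k·f_k(x) / marginal(x), where marginal(x) = Σ_j w_j·f_j(x).
Evaluate each component's likelihood at the observed value:
  L_A = 0.039472
  L_B = 0.108151
  L_C = 0.125408
Multiply by the mixture weights:
  w_A·L_A = 0.34 × 0.039472 = 0.0134205
  w_B·L_B = 0.29 × 0.108151 = 0.0313639
  w_C·L_C = 0.37 × 0.125408 = 0.0464011
Sum: 0.0134205 + 0.0313639 + 0.0464011 = 0.0911855
P(Regime A | the observation) = 0.0134205 / 0.0911855 ≈ 0.1472

0.1472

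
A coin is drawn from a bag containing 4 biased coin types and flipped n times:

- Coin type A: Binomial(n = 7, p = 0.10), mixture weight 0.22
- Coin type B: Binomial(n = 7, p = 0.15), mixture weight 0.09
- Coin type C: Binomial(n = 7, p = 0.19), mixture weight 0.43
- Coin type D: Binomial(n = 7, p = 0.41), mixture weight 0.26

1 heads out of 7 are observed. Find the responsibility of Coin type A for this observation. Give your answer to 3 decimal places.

Posterior ∝ prior × likelihood, so P(k | x) ∝ π_k f_k(x); normalise over all components.
Binomial probabilities:
  L_A = C(7,1)·0.10^1·0.90^6 = 7·0.1·0.531441 = 0.372009
  L_B = C(7,1)·0.15^1·0.85^6 = 7·0.15·0.37715 = 0.396007
  L_C = C(7,1)·0.19^1·0.81^6 = 7·0.19·0.28243 = 0.375631
  L_D = C(7,1)·0.41^1·0.59^6 = 7·0.41·0.0421805 = 0.121058
Prior × likelihood for each component:
  π_A·L_A = 0.22 × 0.372009 = 0.0818419
  π_B·L_B = 0.09 × 0.396007 = 0.0356406
  π_C·L_C = 0.43 × 0.375631 = 0.161521
  π_D·L_D = 0.26 × 0.121058 = 0.0314751
Sum: 0.0818419 + 0.0356406 + 0.161521 + 0.0314751 = 0.310479
Responsibility of Coin type A: 0.0818419 / 0.310479 ≈ 0.264

0.264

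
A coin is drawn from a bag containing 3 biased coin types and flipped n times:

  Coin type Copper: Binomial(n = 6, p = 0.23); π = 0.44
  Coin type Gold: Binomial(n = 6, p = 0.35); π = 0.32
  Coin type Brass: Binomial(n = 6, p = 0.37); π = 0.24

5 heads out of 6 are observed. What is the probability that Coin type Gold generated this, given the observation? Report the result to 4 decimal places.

0.4631

Posterior ∝ prior × likelihood, so P(k | x) ∝ w_k f_k(x); normalise over all components.
Evaluate each component's likelihood at the observed value:
  L_Copper = C(6,5)·0.23^5·0.77^1 = 6·0.000643634·0.77 = 0.00297359
  L_Gold = C(6,5)·0.35^5·0.65^1 = 6·0.00525219·0.65 = 0.0204835
  L_Brass = C(6,5)·0.37^5·0.63^1 = 6·0.0069344·0.63 = 0.026212
Multiply by the mixture weights:
  w_Copper·L_Copper = 0.44 × 0.00297359 = 0.00130838
  w_Gold·L_Gold = 0.32 × 0.0204835 = 0.00655473
  w_Brass·L_Brass = 0.24 × 0.026212 = 0.00629088
Normaliser: 0.00130838 + 0.00655473 + 0.00629088 = 0.014154
P(Coin type Gold | data) = 0.00655473 / 0.014154 ≈ 0.4631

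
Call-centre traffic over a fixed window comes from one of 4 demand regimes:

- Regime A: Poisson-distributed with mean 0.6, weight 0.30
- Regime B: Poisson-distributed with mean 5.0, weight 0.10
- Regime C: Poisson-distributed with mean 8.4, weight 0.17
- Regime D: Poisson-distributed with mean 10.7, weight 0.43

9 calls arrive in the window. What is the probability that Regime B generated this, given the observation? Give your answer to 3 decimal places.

0.049

By Bayes' theorem, P(k | x) = P(Z=k) f_k(x) / Σ_j P(Z=j) f_j(x).
Poisson probabilities:
  L_A = e^(−0.6)·0.6^9/9! = 1.52413e-08
  L_B = e^(−5.0)·5.0^9/9! = 0.0362656
  L_C = e^(−8.4)·8.4^9/9! = 0.129026
  L_D = e^(−10.7)·10.7^9/9! = 0.114219
Multiply by the mixture weights:
  P(Z=A)·L_A = 0.30 × 1.52413e-08 = 4.57238e-09
  P(Z=B)·L_B = 0.10 × 0.0362656 = 0.00362656
  P(Z=C)·L_C = 0.17 × 0.129026 = 0.0219344
  P(Z=D)·L_D = 0.43 × 0.114219 = 0.0491144
Evidence: 4.57238e-09 + 0.00362656 + 0.0219344 + 0.0491144 = 0.0746753
P(Regime B | x) = 0.00362656 / 0.0746753 ≈ 0.049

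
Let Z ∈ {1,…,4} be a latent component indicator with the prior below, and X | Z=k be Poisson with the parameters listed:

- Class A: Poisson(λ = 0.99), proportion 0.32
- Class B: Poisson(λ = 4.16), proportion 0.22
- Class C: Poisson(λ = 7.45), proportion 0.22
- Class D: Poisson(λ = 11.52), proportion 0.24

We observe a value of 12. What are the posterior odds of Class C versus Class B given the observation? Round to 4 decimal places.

Since P(k|x) ∝ π_k f_k(x), the posterior odds are π_i f_i(x) / (π_j f_j(x)).
Evaluate each component's likelihood at the observed value:
  p_A = 6.87597e-10
  p_B = 0.000875221
  p_C = 0.035485
  p_D = 0.113245
Posterior odds = (π_C·p_C) / (π_B·p_B) = (0.22·0.035485) / (0.22·0.000875221) = 0.00780669 / 0.000192549 ≈ 40.5440

40.5440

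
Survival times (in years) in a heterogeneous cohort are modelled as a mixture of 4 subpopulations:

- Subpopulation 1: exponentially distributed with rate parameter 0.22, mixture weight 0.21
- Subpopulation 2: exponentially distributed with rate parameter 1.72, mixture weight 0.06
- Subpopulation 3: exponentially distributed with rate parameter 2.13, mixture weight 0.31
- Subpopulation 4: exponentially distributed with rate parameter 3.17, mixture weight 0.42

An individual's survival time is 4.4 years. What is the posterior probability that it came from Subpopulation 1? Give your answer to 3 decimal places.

By Bayes' theorem, P(k | x) = π_k f_k(x) / Σ_j π_j f_j(x).
Component likelihoods at x = 4.4 years:
  f_1 = 0.22·e^(−0.22·4.4) = 0.22·e^(−0.9680) = 0.0835652
  f_2 = 1.72·e^(−1.72·4.4) = 1.72·e^(−7.5680) = 0.000888767
  f_3 = 2.13·e^(−2.13·4.4) = 2.13·e^(−9.3720) = 0.000181206
  f_4 = 3.17·e^(−3.17·4.4) = 3.17·e^(−13.9480) = 2.77664e-06
Multiply by the mixture weights:
  π_1·f_1 = 0.21 × 0.0835652 = 0.0175487
  π_2·f_2 = 0.06 × 0.000888767 = 5.3326e-05
  π_3·f_3 = 0.31 × 0.000181206 = 5.61737e-05
  π_4·f_4 = 0.42 × 2.77664e-06 = 1.16619e-06
Denominator: 0.0175487 + 5.3326e-05 + 5.61737e-05 + 1.16619e-06 = 0.0176594
P(Subpopulation 1 | x) ≈ 0.994

0.994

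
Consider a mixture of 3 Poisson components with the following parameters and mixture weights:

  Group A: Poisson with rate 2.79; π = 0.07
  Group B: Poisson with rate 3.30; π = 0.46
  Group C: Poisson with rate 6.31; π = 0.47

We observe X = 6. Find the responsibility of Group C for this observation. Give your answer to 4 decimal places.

Apply Bayes' rule: the posterior for each component is proportional to its prior times its likelihood at x.
Component likelihoods at x = 6:
  f_A = 0.0402357
  f_B = 0.0661575
  f_C = 0.159384
Prior × likelihood for each component:
  P(Z=A)·f_A = 0.07 × 0.0402357 = 0.0028165
  P(Z=B)·f_B = 0.46 × 0.0661575 = 0.0304325
  P(Z=C)·f_C = 0.47 × 0.159384 = 0.0749106
Normaliser: 0.0028165 + 0.0304325 + 0.0749106 = 0.10816
P(Group C | x) ≈ 0.6926

0.6926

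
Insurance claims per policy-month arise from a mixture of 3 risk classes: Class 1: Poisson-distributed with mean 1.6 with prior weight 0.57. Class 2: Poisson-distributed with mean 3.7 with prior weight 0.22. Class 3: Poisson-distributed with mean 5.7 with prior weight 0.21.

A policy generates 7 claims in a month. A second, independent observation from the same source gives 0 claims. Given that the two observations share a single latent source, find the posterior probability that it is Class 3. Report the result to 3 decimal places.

By Bayes' theorem, P(k | x) = w_k f_k(x) / Σ_j w_j f_j(x).
Since both observations come from the same component, the likelihood for component k is f_k(x₁)·f_k(x₂).
  p_1 = [0.00107532] × [0.201897] = 0.000217104
  p_2 = [0.0465685] × [0.0247235] = 0.00115134
  p_3 = [0.129782] × [0.00334597] = 0.000434247
Multiply by the mixture weights:
  w_1·p_1 = 0.57 × 0.000217104 = 0.000123749
  w_2·p_2 = 0.22 × 0.00115134 = 0.000253294
  w_3·p_3 = 0.21 × 0.000434247 = 9.11918e-05
Sum: 0.000123749 + 0.000253294 + 9.11918e-05 = 0.000468235
P(Class 3 | data) ≈ 0.195

0.195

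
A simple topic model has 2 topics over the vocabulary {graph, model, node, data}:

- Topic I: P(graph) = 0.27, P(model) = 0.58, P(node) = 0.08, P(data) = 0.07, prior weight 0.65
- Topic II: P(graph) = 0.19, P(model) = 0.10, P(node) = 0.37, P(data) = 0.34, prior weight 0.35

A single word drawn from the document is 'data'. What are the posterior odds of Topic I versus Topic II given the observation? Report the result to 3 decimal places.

Since P(k|x) ∝ P(Z=k) f_k(x), the posterior odds are P(Z=i) f_i(x) / (P(Z=j) f_j(x)).
Categorical probabilities:
  L_I = P(data | comp) = 0.07
  L_II = P(data | comp) = 0.34
0.0455 / 0.119 ≈ 0.382

0.382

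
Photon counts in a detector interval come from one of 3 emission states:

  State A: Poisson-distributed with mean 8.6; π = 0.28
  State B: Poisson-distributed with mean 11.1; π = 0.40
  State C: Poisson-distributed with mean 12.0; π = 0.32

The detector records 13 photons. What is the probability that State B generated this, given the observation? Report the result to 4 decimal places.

0.4535

Apply Bayes' rule: the posterior for each component is proportional to its prior times its likelihood at x.
Component likelihoods at x = 13 photons:
  f_A = 0.0416166
  f_B = 0.0942431
  f_C = 0.10557
Unnormalised posteriors:
  π_A·f_A = 0.28 × 0.0416166 = 0.0116527
  π_B·f_B = 0.40 × 0.0942431 = 0.0376972
  π_C·f_C = 0.32 × 0.10557 = 0.0337825
Evidence: 0.0116527 + 0.0376972 + 0.0337825 = 0.0831324
Responsibility of State B: 0.0376972 / 0.0831324 ≈ 0.4535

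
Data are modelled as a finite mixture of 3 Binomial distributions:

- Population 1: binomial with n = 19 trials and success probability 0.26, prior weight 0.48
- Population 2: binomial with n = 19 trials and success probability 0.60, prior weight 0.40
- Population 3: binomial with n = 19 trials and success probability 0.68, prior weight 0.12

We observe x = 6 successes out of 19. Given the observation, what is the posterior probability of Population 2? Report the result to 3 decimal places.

Posterior ∝ prior × likelihood, so P(k | x) ∝ w_k f_k(x); normalise over all components.
Evaluate each component's likelihood at the observed value:
  p_1 = C(19,6)·0.26^6·0.74^13 = 27132·0.000308916·0.0199532 = 0.167238
  p_2 = C(19,6)·0.60^6·0.40^13 = 27132·0.046656·6.71089e-06 = 0.00849511
  p_3 = C(19,6)·0.68^6·0.32^13 = 27132·0.0988675·3.68935e-07 = 0.000989658
Unnormalised posteriors:
  w_1·p_1 = 0.48 × 0.167238 = 0.0802741
  w_2·p_2 = 0.40 × 0.00849511 = 0.00339805
  w_3·p_3 = 0.12 × 0.000989658 = 0.000118759
Normaliser: 0.0802741 + 0.00339805 + 0.000118759 = 0.0837909
P(Population 2 | the observation) = 0.00339805 / 0.0837909 ≈ 0.041

0.041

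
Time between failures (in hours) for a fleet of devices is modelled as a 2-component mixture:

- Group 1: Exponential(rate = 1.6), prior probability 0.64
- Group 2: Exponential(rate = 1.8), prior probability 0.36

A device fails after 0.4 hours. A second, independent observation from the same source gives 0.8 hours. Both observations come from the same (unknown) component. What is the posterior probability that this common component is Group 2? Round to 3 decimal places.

0.359

The responsibility of component k is w_k f_k(x) divided by Σ_j w_j f_j(x).
Since both observations come from the same component, the likelihood for component k is f_k(x₁)·f_k(x₂).
  f_1 = [1.6·e^(−1.6·0.4) = 1.6·e^(−0.6400) = 0.843668] × [0.44486] = 0.375314
  f_2 = [1.8·e^(−1.8·0.4) = 1.8·e^(−0.7200) = 0.876154] × [0.42647] = 0.373653
Multiply by the mixture weights:
  w_1·f_1 = 0.64 × 0.375314 = 0.240201
  w_2·f_2 = 0.36 × 0.373653 = 0.134515
Sum: 0.240201 + 0.134515 = 0.374716
So the posterior for Group 2 is 0.134515 / 0.374716 ≈ 0.359.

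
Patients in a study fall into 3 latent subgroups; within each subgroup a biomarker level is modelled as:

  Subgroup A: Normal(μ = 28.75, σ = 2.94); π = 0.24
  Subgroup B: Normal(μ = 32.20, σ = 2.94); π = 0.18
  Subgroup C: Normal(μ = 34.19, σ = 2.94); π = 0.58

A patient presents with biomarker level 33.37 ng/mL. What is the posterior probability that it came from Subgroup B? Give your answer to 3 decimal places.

0.209

P(component k | x) = w_k·f_k(x) / marginal(x), where marginal(x) = Σ_j w_j·f_j(x).
Normal densities:
  L_A = (1/(2.94·√(2π)))·exp(−(33.37−28.75)²/(2·2.94²)) = 0.135695·exp(-1.23469) = 0.0394768
  L_B = (1/(2.94·√(2π)))·exp(−(33.37−32.20)²/(2·2.94²)) = 0.135695·exp(-0.07919) = 0.125364
  L_C = (1/(2.94·√(2π)))·exp(−(33.37−34.19)²/(2·2.94²)) = 0.135695·exp(-0.03890) = 0.130518
Multiply by the mixture weights:
  w_A·L_A = 0.24 × 0.0394768 = 0.00947443
  w_B·L_B = 0.18 × 0.125364 = 0.0225655
  w_C·L_C = 0.58 × 0.130518 = 0.0757005
Normaliser: 0.00947443 + 0.0225655 + 0.0757005 = 0.10774
P(Subgroup B | the observation) ≈ 0.209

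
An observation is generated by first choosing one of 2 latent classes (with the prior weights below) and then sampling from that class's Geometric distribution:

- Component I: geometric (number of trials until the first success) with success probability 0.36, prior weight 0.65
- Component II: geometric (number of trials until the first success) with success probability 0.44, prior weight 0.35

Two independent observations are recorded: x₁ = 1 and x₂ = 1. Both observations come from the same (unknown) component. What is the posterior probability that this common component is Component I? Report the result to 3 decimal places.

0.554

The responsibility of component k is w_k f_k(x) divided by Σ_j w_j f_j(x).
Since both observations come from the same component, the likelihood for component k is f_k(x₁)·f_k(x₂).
  L_I = [0.36] × [0.36] = 0.1296
  L_II = [0.44] × [0.44] = 0.1936
Prior × likelihood for each component:
  w_I·L_I = 0.65 × 0.1296 = 0.08424
  w_II·L_II = 0.35 × 0.1936 = 0.06776
Denominator: 0.08424 + 0.06776 = 0.152
P(Component I | x) = 0.08424 / 0.152 ≈ 0.554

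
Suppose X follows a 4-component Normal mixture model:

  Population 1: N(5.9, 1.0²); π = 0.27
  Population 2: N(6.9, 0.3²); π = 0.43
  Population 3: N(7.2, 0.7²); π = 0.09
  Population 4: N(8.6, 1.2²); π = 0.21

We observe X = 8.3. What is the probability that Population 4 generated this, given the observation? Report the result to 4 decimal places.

P(component k | x) = w_k·f_k(x) / marginal(x), where marginal(x) = Σ_j w_j·f_j(x).
Component likelihoods at x = 8.3:
  f_1 = 0.0223945
  f_2 = 2.48202e-05
  f_3 = 0.165803
  f_4 = 0.322223
Weight by the priors:
  w_1·f_1 = 0.27 × 0.0223945 = 0.00604652
  w_2·f_2 = 0.43 × 2.48202e-05 = 1.06727e-05
  w_3·f_3 = 0.09 × 0.165803 = 0.0149222
  w_4·f_4 = 0.21 × 0.322223 = 0.0676669
Sum: 0.00604652 + 1.06727e-05 + 0.0149222 + 0.0676669 = 0.0886463
P(Population 4 | data) = 0.0676669 / 0.0886463 ≈ 0.7633

0.7633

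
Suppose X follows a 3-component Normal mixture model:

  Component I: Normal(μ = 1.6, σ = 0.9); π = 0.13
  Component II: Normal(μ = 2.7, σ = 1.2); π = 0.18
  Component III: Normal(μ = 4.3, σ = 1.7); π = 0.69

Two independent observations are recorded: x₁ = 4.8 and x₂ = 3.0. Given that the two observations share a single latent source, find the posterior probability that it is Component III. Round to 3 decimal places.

0.867

The responsibility of component k is w_k f_k(x) divided by Σ_j w_j f_j(x).
Since both observations come from the same component, the likelihood for component k is f_k(x₁)·f_k(x₂).
  p_I = [0.000797072] × [0.132198] = 0.000105371
  p_II = [0.0718978] × [0.322223] = 0.0231671
  p_III = [0.224738] × [0.175178] = 0.0393691
Multiply by the mixture weights:
  w_I·p_I = 0.13 × 0.000105371 = 1.36983e-05
  w_II·p_II = 0.18 × 0.0231671 = 0.00417009
  w_III·p_III = 0.69 × 0.0393691 = 0.0271647
Sum: 1.36983e-05 + 0.00417009 + 0.0271647 = 0.0313485
P(Component III | x₁,x₂) ≈ 0.867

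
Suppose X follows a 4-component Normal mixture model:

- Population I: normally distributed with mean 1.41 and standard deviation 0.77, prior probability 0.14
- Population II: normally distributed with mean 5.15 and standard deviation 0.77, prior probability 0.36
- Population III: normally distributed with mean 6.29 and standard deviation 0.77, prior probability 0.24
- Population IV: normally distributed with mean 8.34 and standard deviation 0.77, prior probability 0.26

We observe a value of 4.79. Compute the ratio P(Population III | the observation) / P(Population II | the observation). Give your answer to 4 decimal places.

The posterior odds equal the prior odds times the likelihood ratio: (P(Z=i)/P(Z=j))·(f_i(x)/f_j(x)).
Component likelihoods at x = 4.79:
  f_I = (1/(0.77·√(2π)))·exp(−(4.79−1.41)²/(2·0.77²)) = 0.518107·exp(-9.63434) = 3.39062e-05
  f_II = (1/(0.77·√(2π)))·exp(−(4.79−5.15)²/(2·0.77²)) = 0.518107·exp(-0.10929) = 0.464466
  f_III = (1/(0.77·√(2π)))·exp(−(4.79−6.29)²/(2·0.77²)) = 0.518107·exp(-1.89745) = 0.0776901
  f_IV = (1/(0.77·√(2π)))·exp(−(4.79−8.34)²/(2·0.77²)) = 0.518107·exp(-10.62785) = 1.25546e-05
Posterior odds = (P(Z=III)·f_III) / (P(Z=II)·f_II) = (0.24·0.0776901) / (0.36·0.464466) = 0.0186456 / 0.167208 ≈ 0.1115

0.1115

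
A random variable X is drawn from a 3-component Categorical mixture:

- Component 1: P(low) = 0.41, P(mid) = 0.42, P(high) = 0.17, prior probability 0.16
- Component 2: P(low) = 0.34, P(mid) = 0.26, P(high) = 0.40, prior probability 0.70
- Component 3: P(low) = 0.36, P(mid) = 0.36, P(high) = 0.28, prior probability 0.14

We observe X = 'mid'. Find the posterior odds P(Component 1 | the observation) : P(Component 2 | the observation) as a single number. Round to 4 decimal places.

0.3692

The posterior odds equal the prior odds times the likelihood ratio: (π_i/π_j)·(f_i(x)/f_j(x)).
Evaluate each component's likelihood at the observed value:
  L_1 = P(mid | comp) = 0.42
  L_2 = P(mid | comp) = 0.26
  L_3 = P(mid | comp) = 0.36
0.0672 / 0.182 ≈ 0.3692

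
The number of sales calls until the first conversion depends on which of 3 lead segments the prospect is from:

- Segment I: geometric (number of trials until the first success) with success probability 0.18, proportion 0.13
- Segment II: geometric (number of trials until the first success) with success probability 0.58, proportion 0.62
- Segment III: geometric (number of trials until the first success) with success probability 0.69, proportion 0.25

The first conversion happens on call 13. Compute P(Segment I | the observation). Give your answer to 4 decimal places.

0.9950

The responsibility of component k is P(Z=k) f_k(x) divided by Σ_j P(Z=j) f_j(x).
Evaluate each component's likelihood at the observed value:
  p_I = 0.18·(1−0.18)^12 = 0.18·0.0924201 = 0.0166356
  p_II = 0.58·(1−0.58)^12 = 0.58·3.01295e-05 = 1.74751e-05
  p_III = 0.69·(1−0.69)^12 = 0.69·7.87663e-07 = 5.43487e-07
Prior × likelihood for each component:
  P(Z=I)·p_I = 0.13 × 0.0166356 = 0.00216263
  P(Z=II)·p_II = 0.62 × 1.74751e-05 = 1.08346e-05
  P(Z=III)·p_III = 0.25 × 5.43487e-07 = 1.35872e-07
Denominator: 0.00216263 + 1.08346e-05 + 1.35872e-07 = 0.0021736
P(Segment I | 13) ≈ 0.9950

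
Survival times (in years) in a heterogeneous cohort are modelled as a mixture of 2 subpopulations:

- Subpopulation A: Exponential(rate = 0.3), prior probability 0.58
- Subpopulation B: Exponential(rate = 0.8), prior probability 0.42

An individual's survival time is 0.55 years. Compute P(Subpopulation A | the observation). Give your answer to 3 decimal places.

0.405

P(component k | x) = w_k·f_k(x) / marginal(x), where marginal(x) = Σ_j w_j·f_j(x).
Component likelihoods at x = 0.55 years:
  L_A = 0.3·e^(−0.3·0.55) = 0.3·e^(−0.1650) = 0.254368
  L_B = 0.8·e^(−0.8·0.55) = 0.8·e^(−0.4400) = 0.515229
Multiply by the mixture weights:
  w_A·L_A = 0.58 × 0.254368 = 0.147534
  w_B·L_B = 0.42 × 0.515229 = 0.216396
Sum: 0.147534 + 0.216396 = 0.36393
So the posterior for Subpopulation A is 0.147534 / 0.36393 ≈ 0.405.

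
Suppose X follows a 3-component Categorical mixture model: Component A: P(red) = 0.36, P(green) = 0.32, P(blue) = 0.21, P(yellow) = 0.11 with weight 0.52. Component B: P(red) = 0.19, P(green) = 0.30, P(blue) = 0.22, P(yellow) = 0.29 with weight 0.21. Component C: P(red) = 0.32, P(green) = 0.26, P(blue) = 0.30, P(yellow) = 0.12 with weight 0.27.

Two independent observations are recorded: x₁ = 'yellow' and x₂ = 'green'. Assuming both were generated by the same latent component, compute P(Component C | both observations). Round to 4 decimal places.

The responsibility of component k is w_k f_k(x) divided by Σ_j w_j f_j(x).
Since both observations come from the same component, the likelihood for component k is f_k(x₁)·f_k(x₂).
  p_A = [P(yellow | comp) = 0.11] × [0.32] = 0.0352
  p_B = [P(yellow | comp) = 0.29] × [0.3] = 0.087
  p_C = [P(yellow | comp) = 0.12] × [0.26] = 0.0312
Prior × likelihood for each component:
  w_A·p_A = 0.52 × 0.0352 = 0.018304
  w_B·p_B = 0.21 × 0.087 = 0.01827
  w_C·p_C = 0.27 × 0.0312 = 0.008424
Marginal: 0.018304 + 0.01827 + 0.008424 = 0.044998
Responsibility of Component C: 0.008424 / 0.044998 ≈ 0.1872

0.1872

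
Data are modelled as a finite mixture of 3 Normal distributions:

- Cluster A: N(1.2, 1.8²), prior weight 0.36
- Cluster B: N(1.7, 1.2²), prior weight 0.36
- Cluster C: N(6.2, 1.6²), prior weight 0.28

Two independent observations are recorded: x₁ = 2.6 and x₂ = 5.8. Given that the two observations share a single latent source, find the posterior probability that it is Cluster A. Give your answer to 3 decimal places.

P(component k | x) = π_k·f_k(x) / marginal(x), where marginal(x) = Σ_j π_j·f_j(x).
Since both observations come from the same component, the likelihood for component k is f_k(x₁)·f_k(x₂).
  L_A = [0.163786] × [0.00846211] = 0.00138597
  L_B = [0.250948] × [0.000970144] = 0.000243456
  L_C = [0.0198373] × [0.241668] = 0.00479403
Prior × likelihood for each component:
  π_A·L_A = 0.36 × 0.00138597 = 0.000498951
  π_B·L_B = 0.36 × 0.000243456 = 8.7644e-05
  π_C·L_C = 0.28 × 0.00479403 = 0.00134233
Sum: 0.000498951 + 8.7644e-05 + 0.00134233 = 0.00192892
P(Cluster A | x₁, x₂) ≈ 0.259

0.259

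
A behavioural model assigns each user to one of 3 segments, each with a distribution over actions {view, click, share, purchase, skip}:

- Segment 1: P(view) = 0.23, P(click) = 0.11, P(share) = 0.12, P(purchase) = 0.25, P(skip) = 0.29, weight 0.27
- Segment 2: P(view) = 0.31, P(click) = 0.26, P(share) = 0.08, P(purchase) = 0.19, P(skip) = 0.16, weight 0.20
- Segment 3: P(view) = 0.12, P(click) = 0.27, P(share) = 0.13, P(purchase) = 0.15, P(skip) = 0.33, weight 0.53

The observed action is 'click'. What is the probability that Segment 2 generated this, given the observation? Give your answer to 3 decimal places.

The responsibility of component k is π_k f_k(x) divided by Σ_j π_j f_j(x).
Categorical probabilities:
  L_1 = 0.11
  L_2 = 0.26
  L_3 = 0.27
Multiply by the mixture weights:
  π_1·L_1 = 0.27 × 0.11 = 0.0297
  π_2·L_2 = 0.20 × 0.26 = 0.052
  π_3·L_3 = 0.53 × 0.27 = 0.1431
Evidence: 0.0297 + 0.052 + 0.1431 = 0.2248
P(Segment 2 | the observation) ≈ 0.231

0.231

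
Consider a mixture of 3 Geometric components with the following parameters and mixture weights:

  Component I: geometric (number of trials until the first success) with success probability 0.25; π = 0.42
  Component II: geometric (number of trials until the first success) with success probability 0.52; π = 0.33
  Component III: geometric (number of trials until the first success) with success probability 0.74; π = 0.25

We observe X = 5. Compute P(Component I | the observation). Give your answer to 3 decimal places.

0.769

Apply Bayes' rule: the posterior for each component is proportional to its prior times its likelihood at x.
Evaluate each component's likelihood at the observed value:
  p_I = 0.25·(1−0.25)^4 = 0.25·0.316406 = 0.0791016
  p_II = 0.52·(1−0.52)^4 = 0.52·0.0530842 = 0.0276038
  p_III = 0.74·(1−0.74)^4 = 0.74·0.00456976 = 0.00338162
Multiply by the mixture weights:
  w_I·p_I = 0.42 × 0.0791016 = 0.0332227
  w_II·p_II = 0.33 × 0.0276038 = 0.00910924
  w_III·p_III = 0.25 × 0.00338162 = 0.000845406
Denominator: 0.0332227 + 0.00910924 + 0.000845406 = 0.0431773
P(Component I | the observation) ≈ 0.769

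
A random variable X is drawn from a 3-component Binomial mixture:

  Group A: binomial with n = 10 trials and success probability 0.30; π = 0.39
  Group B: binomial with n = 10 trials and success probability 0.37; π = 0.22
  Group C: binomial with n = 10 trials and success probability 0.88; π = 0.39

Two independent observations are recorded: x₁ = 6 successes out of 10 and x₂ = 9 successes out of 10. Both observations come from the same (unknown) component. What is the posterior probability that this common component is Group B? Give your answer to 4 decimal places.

The responsibility of component k is P(Z=k) f_k(x) divided by Σ_j P(Z=j) f_j(x).
Since both observations come from the same component, the likelihood for component k is f_k(x₁)·f_k(x₂).
  L_A = [C(10,6)·0.30^6·0.70^4 = 210·0.000729·0.2401 = 0.0367569] × [0.000137781] = 5.0644e-06
  L_B = [C(10,6)·0.37^6·0.63^4 = 210·0.00256573·0.15753 = 0.0848774] × [0.000818759] = 6.94941e-05
  L_C = [C(10,6)·0.88^6·0.12^4 = 210·0.464404·0.00020736 = 0.0202228] × [0.379774] = 0.00768008
Unnormalised posteriors:
  P(Z=A)·L_A = 0.39 × 5.0644e-06 = 1.97512e-06
  P(Z=B)·L_B = 0.22 × 6.94941e-05 = 1.52887e-05
  P(Z=C)·L_C = 0.39 × 0.00768008 = 0.00299523
Sum: 1.97512e-06 + 1.52887e-05 + 0.00299523 = 0.00301249
Responsibility of Group B: 1.52887e-05 / 0.00301249 ≈ 0.0051

0.0051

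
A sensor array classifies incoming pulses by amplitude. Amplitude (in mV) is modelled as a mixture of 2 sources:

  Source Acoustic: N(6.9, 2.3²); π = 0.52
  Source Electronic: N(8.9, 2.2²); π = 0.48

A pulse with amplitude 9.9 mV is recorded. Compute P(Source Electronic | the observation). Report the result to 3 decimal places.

The responsibility of component k is π_k f_k(x) divided by Σ_j π_j f_j(x).
Normal densities:
  p_Acoustic = 0.0740874
  p_Electronic = 0.163539
Prior × likelihood for each component:
  π_Acoustic·p_Acoustic = 0.52 × 0.0740874 = 0.0385255
  π_Electronic·p_Electronic = 0.48 × 0.163539 = 0.0784989
Marginal: 0.0385255 + 0.0784989 = 0.117024
Responsibility of Source Electronic: 0.0784989 / 0.117024 ≈ 0.671

0.671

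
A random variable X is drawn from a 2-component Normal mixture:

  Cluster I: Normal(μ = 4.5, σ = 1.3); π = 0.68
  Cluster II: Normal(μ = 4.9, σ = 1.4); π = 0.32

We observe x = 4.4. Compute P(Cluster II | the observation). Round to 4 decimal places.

Apply Bayes' rule: the posterior for each component is proportional to its prior times its likelihood at x.
Evaluate each component's likelihood at the observed value:
  f_I = 0.305972
  f_II = 0.267353
Weight by the priors:
  π_I·f_I = 0.68 × 0.305972 = 0.208061
  π_II·f_II = 0.32 × 0.267353 = 0.0855529
Marginal: 0.208061 + 0.0855529 = 0.293614
Responsibility of Cluster II: 0.0855529 / 0.293614 ≈ 0.2914

0.2914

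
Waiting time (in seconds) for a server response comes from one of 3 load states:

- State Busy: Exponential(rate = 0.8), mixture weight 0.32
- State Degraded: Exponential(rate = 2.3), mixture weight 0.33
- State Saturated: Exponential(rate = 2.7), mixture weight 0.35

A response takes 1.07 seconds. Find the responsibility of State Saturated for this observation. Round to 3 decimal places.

0.233

P(component k | x) = π_k·f_k(x) / marginal(x), where marginal(x) = Σ_j π_j·f_j(x).
Evaluate each component's likelihood at the observed value:
  L_Busy = 0.8·e^(−0.8·1.07) = 0.8·e^(−0.8560) = 0.339886
  L_Degraded = 2.3·e^(−2.3·1.07) = 2.3·e^(−2.4610) = 0.196304
  L_Saturated = 2.7·e^(−2.7·1.07) = 2.7·e^(−2.8890) = 0.150206
Prior × likelihood for each component:
  π_Busy·L_Busy = 0.32 × 0.339886 = 0.108764
  π_Degraded·L_Degraded = 0.33 × 0.196304 = 0.0647803
  π_Saturated·L_Saturated = 0.35 × 0.150206 = 0.0525721
Evidence: 0.108764 + 0.0647803 + 0.0525721 = 0.226116
P(State Saturated | the observation) = 0.0525721 / 0.226116 ≈ 0.233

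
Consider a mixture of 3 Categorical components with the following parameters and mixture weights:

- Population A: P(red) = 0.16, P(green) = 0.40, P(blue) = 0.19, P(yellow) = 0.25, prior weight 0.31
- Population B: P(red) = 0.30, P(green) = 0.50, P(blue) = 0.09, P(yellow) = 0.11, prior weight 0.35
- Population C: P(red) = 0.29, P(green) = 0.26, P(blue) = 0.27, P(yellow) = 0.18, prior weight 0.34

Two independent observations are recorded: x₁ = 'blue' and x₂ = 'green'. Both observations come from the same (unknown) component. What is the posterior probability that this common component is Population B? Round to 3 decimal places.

By Bayes' theorem, P(k | x) = π_k f_k(x) / Σ_j π_j f_j(x).
Since both observations come from the same component, the likelihood for component k is f_k(x₁)·f_k(x₂).
  p_A = [P(blue | comp) = 0.19] × [0.4] = 0.076
  p_B = [P(blue | comp) = 0.09] × [0.5] = 0.045
  p_C = [P(blue | comp) = 0.27] × [0.26] = 0.0702
Multiply by the mixture weights:
  π_A·p_A = 0.31 × 0.076 = 0.02356
  π_B·p_B = 0.35 × 0.045 = 0.01575
  π_C·p_C = 0.34 × 0.0702 = 0.023868
Evidence: 0.02356 + 0.01575 + 0.023868 = 0.063178
P(Population B | x₁,x₂) = 0.01575 / 0.063178 ≈ 0.249

0.249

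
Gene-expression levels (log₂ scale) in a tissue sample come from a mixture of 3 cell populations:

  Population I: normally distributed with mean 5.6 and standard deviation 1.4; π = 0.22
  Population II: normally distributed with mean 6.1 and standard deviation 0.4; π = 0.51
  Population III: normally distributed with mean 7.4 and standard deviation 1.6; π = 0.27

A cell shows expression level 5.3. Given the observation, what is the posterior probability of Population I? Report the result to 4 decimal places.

0.3864

By Bayes' theorem, P(k | x) = π_k f_k(x) / Σ_j π_j f_j(x).
Evaluate each component's likelihood at the observed value:
  L_I = (1/(1.4·√(2π)))·exp(−(5.3−5.6)²/(2·1.4²)) = 0.284959·exp(-0.02296) = 0.278491
  L_II = (1/(0.4·√(2π)))·exp(−(5.3−6.1)²/(2·0.4²)) = 0.997356·exp(-2.00000) = 0.134977
  L_III = (1/(1.6·√(2π)))·exp(−(5.3−7.4)²/(2·1.6²)) = 0.249339·exp(-0.86133) = 0.105371
Weight by the priors:
  π_I·L_I = 0.22 × 0.278491 = 0.061268
  π_II·L_II = 0.51 × 0.134977 = 0.0688385
  π_III·L_III = 0.27 × 0.105371 = 0.0284501
Evidence: 0.061268 + 0.0688385 + 0.0284501 = 0.158557
P(Population I | the observation) = 0.061268 / 0.158557 ≈ 0.3864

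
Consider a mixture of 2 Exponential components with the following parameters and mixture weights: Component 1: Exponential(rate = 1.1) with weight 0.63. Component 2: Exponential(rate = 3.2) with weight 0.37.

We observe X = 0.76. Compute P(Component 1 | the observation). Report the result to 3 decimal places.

The responsibility of component k is P(Z=k) f_k(x) divided by Σ_j P(Z=j) f_j(x).
Component likelihoods at x = 0.76:
  f_1 = 1.1·e^(−1.1·0.76) = 1.1·e^(−0.8360) = 0.476785
  f_2 = 3.2·e^(−3.2·0.76) = 3.2·e^(−2.4320) = 0.281155
Weight by the priors:
  P(Z=1)·f_1 = 0.63 × 0.476785 = 0.300374
  P(Z=2)·f_2 = 0.37 × 0.281155 = 0.104027
Denominator: 0.300374 + 0.104027 = 0.404402
Responsibility of Component 1: 0.300374 / 0.404402 ≈ 0.743

0.743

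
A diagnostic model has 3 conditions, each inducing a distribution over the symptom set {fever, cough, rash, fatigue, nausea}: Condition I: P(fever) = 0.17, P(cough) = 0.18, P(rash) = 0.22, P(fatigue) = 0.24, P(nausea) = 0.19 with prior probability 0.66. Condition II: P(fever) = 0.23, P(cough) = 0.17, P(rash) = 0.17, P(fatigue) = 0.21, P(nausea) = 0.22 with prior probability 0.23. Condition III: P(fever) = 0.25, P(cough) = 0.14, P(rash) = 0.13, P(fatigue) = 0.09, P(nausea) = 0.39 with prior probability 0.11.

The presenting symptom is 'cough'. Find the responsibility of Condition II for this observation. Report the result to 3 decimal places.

0.226

By Bayes' theorem, P(k | x) = π_k f_k(x) / Σ_j π_j f_j(x).
Component likelihoods at x = 'cough':
  p_I = P(cough | comp) = 0.18
  p_II = P(cough | comp) = 0.17
  p_III = P(cough | comp) = 0.14
Weight by the priors:
  π_I·p_I = 0.66 × 0.18 = 0.1188
  π_II·p_II = 0.23 × 0.17 = 0.0391
  π_III·p_III = 0.11 × 0.14 = 0.0154
Sum: 0.1188 + 0.0391 + 0.0154 = 0.1733
So the posterior for Condition II is 0.0391 / 0.1733 ≈ 0.226.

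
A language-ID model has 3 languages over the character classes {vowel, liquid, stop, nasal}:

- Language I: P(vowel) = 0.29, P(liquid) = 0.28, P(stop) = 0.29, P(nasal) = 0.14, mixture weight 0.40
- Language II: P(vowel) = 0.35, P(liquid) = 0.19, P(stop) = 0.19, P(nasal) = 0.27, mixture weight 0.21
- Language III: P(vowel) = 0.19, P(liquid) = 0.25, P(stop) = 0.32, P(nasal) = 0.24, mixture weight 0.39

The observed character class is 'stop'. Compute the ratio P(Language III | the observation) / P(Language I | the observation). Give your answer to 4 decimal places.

Only the two components matter; the odds are (π_i f_i(x)) / (π_j f_j(x)).
Component likelihoods at x = 'stop':
  f_I = P(stop | comp) = 0.29
  f_II = P(stop | comp) = 0.19
  f_III = P(stop | comp) = 0.32
Odds = (0.39/0.40) × (0.32/0.29) = 0.975 × 1.10345 ≈ 1.0759

1.0759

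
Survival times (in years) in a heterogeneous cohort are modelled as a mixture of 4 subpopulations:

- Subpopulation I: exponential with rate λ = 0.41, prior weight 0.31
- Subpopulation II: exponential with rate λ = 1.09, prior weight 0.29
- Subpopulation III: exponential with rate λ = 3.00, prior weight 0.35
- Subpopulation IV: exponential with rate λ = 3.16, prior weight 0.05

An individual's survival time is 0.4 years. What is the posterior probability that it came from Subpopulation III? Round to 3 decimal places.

Posterior ∝ prior × likelihood, so P(k | x) ∝ w_k f_k(x); normalise over all components.
Exponential densities:
  f_I = 0.41·e^(−0.41·0.4) = 0.41·e^(−0.1640) = 0.347984
  f_II = 1.09·e^(−1.09·0.4) = 1.09·e^(−0.4360) = 0.704813
  f_III = 3.00·e^(−3.00·0.4) = 3.00·e^(−1.2000) = 0.903583
  f_IV = 3.16·e^(−3.16·0.4) = 3.16·e^(−1.2640) = 0.892768
Unnormalised posteriors:
  w_I·f_I = 0.31 × 0.347984 = 0.107875
  w_II·f_II = 0.29 × 0.704813 = 0.204396
  w_III·f_III = 0.35 × 0.903583 = 0.316254
  w_IV·f_IV = 0.05 × 0.892768 = 0.0446384
Evidence: 0.107875 + 0.204396 + 0.316254 + 0.0446384 = 0.673163
P(Subpopulation III | data) ≈ 0.470

0.470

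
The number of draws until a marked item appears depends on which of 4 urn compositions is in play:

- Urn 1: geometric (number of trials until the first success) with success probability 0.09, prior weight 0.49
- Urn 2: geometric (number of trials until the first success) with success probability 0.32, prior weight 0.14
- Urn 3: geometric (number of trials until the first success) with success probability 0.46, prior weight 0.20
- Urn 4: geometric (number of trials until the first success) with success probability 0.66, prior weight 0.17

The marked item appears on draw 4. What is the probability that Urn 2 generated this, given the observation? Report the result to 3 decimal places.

0.213

P(component k | x) = π_k·f_k(x) / marginal(x), where marginal(x) = Σ_j π_j·f_j(x).
Component likelihoods at x = 4:
  p_1 = 0.09·(1−0.09)^3 = 0.09·0.753571 = 0.0678214
  p_2 = 0.32·(1−0.32)^3 = 0.32·0.314432 = 0.100618
  p_3 = 0.46·(1−0.46)^3 = 0.46·0.157464 = 0.0724334
  p_4 = 0.66·(1−0.66)^3 = 0.66·0.039304 = 0.0259406
Unnormalised posteriors:
  π_1·p_1 = 0.49 × 0.0678214 = 0.0332325
  π_2·p_2 = 0.14 × 0.100618 = 0.0140866
  π_3·p_3 = 0.20 × 0.0724334 = 0.0144867
  π_4·p_4 = 0.17 × 0.0259406 = 0.00440991
Denominator: 0.0332325 + 0.0140866 + 0.0144867 + 0.00440991 = 0.0662156
P(Urn 2 | x) = 0.0140866 / 0.0662156 ≈ 0.213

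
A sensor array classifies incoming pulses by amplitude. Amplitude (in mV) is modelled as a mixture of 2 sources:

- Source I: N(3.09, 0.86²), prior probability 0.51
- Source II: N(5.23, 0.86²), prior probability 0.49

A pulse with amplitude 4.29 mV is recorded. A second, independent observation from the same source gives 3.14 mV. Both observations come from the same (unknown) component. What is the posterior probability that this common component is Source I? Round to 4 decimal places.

0.9318

The responsibility of component k is π_k f_k(x) divided by Σ_j π_j f_j(x).
Since both observations come from the same component, the likelihood for component k is f_k(x₁)·f_k(x₂).
  f_I = [0.175237] × [0.463103] = 0.0811529
  f_II = [0.255262] × [0.0242066] = 0.00617902
Multiply by the mixture weights:
  π_I·f_I = 0.51 × 0.0811529 = 0.041388
  π_II·f_II = 0.49 × 0.00617902 = 0.00302772
Marginal: 0.041388 + 0.00302772 = 0.0444157
P(Source I | x) = 0.041388 / 0.0444157 ≈ 0.9318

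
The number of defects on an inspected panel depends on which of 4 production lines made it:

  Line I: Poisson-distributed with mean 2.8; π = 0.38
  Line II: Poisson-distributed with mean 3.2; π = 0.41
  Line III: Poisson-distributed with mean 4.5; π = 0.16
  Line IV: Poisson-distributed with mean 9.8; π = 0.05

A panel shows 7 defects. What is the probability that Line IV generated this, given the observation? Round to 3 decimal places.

Posterior ∝ prior × likelihood, so P(k | x) ∝ w_k f_k(x); normalise over all components.
Poisson probabilities:
  f_I = e^(−2.8)·2.8^7/7! = 0.0162799
  f_II = e^(−3.2)·3.2^7/7! = 0.0277893
  f_III = e^(−4.5)·4.5^7/7! = 0.0823629
  f_IV = e^(−9.8)·9.8^7/7! = 0.0955138
Unnormalised posteriors:
  w_I·f_I = 0.38 × 0.0162799 = 0.00618635
  w_II·f_II = 0.41 × 0.0277893 = 0.0113936
  w_III·f_III = 0.16 × 0.0823629 = 0.0131781
  w_IV·f_IV = 0.05 × 0.0955138 = 0.00477569
Denominator: 0.00618635 + 0.0113936 + 0.0131781 + 0.00477569 = 0.0355337
P(Line IV | data) ≈ 0.134

0.134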